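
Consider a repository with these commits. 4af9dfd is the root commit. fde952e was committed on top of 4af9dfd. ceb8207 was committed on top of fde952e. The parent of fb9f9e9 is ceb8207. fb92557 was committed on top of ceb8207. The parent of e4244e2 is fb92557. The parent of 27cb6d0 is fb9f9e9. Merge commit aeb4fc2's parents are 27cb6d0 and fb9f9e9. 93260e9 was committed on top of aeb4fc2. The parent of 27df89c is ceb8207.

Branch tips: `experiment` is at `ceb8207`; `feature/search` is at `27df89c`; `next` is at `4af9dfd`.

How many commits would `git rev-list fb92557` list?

4

Walking parent pointers from fb92557: reachable set = {4af9dfd, ceb8207, fb92557, fde952e}.
That is 4 commits.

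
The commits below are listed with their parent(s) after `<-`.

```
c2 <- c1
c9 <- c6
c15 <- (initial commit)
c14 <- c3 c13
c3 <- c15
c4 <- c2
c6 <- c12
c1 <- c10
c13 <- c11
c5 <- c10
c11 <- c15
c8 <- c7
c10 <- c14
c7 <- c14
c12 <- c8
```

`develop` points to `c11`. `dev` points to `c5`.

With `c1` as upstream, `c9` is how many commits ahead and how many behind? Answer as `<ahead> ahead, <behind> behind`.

Reachable from c9: {c11, c12, c13, c14, c15, c3, c6, c7, c8, c9}.
Reachable from c1: {c1, c10, c11, c13, c14, c15, c3}.
Only in c9's history (ahead): {c12, c6, c7, c8, c9} — 5.
Only in c1's history (behind): {c1, c10} — 2.

5 ahead, 2 behind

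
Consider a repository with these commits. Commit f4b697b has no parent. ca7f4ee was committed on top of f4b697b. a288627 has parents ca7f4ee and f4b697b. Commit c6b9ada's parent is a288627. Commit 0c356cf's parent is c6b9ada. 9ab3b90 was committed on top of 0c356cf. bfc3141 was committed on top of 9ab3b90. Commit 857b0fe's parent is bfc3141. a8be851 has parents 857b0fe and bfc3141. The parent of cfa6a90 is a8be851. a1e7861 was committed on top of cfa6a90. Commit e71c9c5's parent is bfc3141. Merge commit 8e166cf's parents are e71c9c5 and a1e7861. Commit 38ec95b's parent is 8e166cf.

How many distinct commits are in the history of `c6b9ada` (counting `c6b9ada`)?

4

Walking parent pointers from c6b9ada: reachable set = {a288627, c6b9ada, ca7f4ee, f4b697b}.
That is 4 commits.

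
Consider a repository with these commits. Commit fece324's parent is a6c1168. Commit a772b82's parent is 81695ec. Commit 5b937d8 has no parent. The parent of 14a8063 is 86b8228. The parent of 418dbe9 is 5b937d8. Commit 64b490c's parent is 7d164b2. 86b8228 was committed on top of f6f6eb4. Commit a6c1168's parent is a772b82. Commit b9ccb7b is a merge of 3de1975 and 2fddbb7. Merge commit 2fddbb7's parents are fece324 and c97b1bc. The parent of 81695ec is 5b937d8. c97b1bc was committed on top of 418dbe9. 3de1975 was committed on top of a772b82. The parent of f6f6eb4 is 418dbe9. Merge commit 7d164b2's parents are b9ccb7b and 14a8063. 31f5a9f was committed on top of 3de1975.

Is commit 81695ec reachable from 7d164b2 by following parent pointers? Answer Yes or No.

Yes

Ancestors of 7d164b2 (commits reachable by following parents): {14a8063, 2fddbb7, 3de1975, 418dbe9, 5b937d8, 7d164b2, 81695ec, 86b8228, a6c1168, a772b82, b9ccb7b, c97b1bc, f6f6eb4, fece324}.
81695ec is in that set, so it is an ancestor of 7d164b2.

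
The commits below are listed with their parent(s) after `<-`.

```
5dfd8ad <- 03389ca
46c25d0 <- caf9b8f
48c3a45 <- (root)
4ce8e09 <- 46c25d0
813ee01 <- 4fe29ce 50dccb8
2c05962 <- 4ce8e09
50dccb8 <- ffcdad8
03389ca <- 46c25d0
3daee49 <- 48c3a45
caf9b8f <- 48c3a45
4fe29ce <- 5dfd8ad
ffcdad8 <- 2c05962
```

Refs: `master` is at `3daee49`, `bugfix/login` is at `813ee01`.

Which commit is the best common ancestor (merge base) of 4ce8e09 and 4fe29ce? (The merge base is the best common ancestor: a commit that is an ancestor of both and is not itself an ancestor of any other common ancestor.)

Ancestors of 4ce8e09: {46c25d0, 48c3a45, 4ce8e09, caf9b8f}.
Ancestors of 4fe29ce: {03389ca, 46c25d0, 48c3a45, 4fe29ce, 5dfd8ad, caf9b8f}.
Common ancestors: {46c25d0, 48c3a45, caf9b8f}.
Among these, 46c25d0 is not an ancestor of any other common ancestor — it is the merge base.

46c25d0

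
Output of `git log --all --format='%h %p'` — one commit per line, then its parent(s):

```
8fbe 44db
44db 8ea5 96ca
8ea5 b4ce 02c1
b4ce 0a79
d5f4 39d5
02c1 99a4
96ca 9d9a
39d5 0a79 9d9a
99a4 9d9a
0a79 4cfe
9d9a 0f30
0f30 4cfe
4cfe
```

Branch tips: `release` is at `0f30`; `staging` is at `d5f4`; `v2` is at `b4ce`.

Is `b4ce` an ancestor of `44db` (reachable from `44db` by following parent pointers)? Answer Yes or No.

Ancestors of 44db (commits reachable by following parents): {02c1, 0a79, 0f30, 44db, 4cfe, 8ea5, 96ca, 99a4, 9d9a, b4ce}.
b4ce is in that set, so it is an ancestor of 44db.

Yes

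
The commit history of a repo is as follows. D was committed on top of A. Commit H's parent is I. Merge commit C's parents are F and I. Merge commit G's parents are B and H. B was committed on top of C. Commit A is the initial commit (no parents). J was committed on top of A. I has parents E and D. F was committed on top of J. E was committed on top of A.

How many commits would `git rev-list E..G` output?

Reachable from G: {A, B, C, D, E, F, G, H, I, J}.
Reachable from E: {A, E}.
In G's history but not E's: {B, C, D, F, G, H, I, J} — 8 commits.

8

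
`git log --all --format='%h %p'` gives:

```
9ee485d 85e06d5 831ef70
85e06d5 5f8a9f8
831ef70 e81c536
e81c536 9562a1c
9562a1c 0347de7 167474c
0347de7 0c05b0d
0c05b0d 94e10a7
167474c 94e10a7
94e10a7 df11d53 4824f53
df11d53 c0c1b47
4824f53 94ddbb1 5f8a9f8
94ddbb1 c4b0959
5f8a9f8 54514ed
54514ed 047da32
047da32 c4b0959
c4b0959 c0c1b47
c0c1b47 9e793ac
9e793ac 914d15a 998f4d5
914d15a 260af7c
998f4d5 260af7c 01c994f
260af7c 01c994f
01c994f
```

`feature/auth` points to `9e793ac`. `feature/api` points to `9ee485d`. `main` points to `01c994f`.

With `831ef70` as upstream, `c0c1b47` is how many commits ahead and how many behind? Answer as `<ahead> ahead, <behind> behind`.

0 ahead, 14 behind

Reachable from c0c1b47: {01c994f, 260af7c, 914d15a, 998f4d5, 9e793ac, c0c1b47}.
Reachable from 831ef70: {01c994f, 0347de7, 047da32, 0c05b0d, 167474c, 260af7c, 4824f53, 54514ed, 5f8a9f8, 831ef70, 914d15a, 94ddbb1, 94e10a7, 9562a1c, 998f4d5, 9e793ac, c0c1b47, c4b0959, df11d53, e81c536}.
Only in c0c1b47's history (ahead): {} — 0.
Only in 831ef70's history (behind): {0347de7, 047da32, 0c05b0d, 167474c, 4824f53, 54514ed, 5f8a9f8, 831ef70, 94ddbb1, 94e10a7, 9562a1c, c4b0959, df11d53, e81c536} — 14.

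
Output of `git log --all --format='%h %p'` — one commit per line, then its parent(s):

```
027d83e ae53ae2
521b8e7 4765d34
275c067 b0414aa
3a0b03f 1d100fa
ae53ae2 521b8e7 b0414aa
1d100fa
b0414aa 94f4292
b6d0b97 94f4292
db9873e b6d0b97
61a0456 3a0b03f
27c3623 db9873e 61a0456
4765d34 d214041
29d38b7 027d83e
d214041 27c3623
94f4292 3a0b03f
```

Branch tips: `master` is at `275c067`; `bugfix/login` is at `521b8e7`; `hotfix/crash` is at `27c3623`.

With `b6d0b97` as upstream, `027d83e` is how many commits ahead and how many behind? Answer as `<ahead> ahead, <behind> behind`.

Reachable from 027d83e: {027d83e, 1d100fa, 27c3623, 3a0b03f, 4765d34, 521b8e7, 61a0456, 94f4292, ae53ae2, b0414aa, b6d0b97, d214041, db9873e}.
Reachable from b6d0b97: {1d100fa, 3a0b03f, 94f4292, b6d0b97}.
Only in 027d83e's history (ahead): {027d83e, 27c3623, 4765d34, 521b8e7, 61a0456, ae53ae2, b0414aa, d214041, db9873e} — 9.
Only in b6d0b97's history (behind): {} — 0.

9 ahead, 0 behind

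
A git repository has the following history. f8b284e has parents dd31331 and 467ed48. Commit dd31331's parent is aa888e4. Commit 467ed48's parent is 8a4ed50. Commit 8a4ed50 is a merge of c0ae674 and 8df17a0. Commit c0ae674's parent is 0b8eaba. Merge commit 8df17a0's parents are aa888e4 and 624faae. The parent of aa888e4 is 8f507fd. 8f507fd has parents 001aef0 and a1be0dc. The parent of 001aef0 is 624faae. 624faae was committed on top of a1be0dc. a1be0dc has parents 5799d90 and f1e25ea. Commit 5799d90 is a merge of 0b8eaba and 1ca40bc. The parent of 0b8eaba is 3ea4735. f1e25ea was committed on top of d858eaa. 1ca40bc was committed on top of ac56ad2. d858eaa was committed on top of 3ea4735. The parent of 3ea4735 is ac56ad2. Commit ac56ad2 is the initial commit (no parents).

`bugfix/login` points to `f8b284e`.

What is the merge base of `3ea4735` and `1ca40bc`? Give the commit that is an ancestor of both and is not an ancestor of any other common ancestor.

Ancestors of 3ea4735: {3ea4735, ac56ad2}.
Ancestors of 1ca40bc: {1ca40bc, ac56ad2}.
Common ancestors: {ac56ad2}.
The only common ancestor is ac56ad2, so it is the merge base.

ac56ad2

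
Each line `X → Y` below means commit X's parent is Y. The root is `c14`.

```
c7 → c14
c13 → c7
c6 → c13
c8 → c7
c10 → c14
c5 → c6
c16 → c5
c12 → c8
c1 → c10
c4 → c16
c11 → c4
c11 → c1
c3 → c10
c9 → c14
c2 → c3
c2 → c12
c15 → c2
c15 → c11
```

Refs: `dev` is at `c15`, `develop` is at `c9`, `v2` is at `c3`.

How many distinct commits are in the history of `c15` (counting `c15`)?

Walking parent pointers from c15: reachable set = {c1, c10, c11, c12, c13, c14, c15, c16, c2, c3, c4, c5, c6, c7, c8}.
That is 15 commits.

15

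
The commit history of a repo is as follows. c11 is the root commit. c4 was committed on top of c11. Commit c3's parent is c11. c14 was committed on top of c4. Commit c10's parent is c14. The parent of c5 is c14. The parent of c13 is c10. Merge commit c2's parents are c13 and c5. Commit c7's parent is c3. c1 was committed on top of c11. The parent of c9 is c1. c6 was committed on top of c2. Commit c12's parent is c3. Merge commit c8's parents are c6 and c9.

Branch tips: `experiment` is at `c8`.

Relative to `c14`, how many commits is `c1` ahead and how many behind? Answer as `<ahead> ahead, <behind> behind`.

1 ahead, 2 behind

Reachable from c1: {c1, c11}.
Reachable from c14: {c11, c14, c4}.
Only in c1's history (ahead): {c1} — 1.
Only in c14's history (behind): {c14, c4} — 2.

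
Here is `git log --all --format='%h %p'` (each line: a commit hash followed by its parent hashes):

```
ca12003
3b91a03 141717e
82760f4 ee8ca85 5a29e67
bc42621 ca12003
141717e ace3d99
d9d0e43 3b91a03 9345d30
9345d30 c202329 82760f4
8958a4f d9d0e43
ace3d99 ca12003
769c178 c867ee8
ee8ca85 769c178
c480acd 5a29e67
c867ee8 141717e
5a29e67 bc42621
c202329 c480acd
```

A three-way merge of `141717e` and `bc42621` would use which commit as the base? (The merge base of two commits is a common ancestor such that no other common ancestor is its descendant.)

Ancestors of 141717e: {141717e, ace3d99, ca12003}.
Ancestors of bc42621: {bc42621, ca12003}.
Common ancestors: {ca12003}.
The only common ancestor is ca12003, so it is the merge base.

ca12003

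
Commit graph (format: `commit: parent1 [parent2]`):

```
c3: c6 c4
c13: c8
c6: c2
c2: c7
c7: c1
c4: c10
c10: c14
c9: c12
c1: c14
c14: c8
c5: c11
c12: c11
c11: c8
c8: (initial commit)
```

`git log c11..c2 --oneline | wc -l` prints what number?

Reachable from c2: {c1, c14, c2, c7, c8}.
Reachable from c11: {c11, c8}.
In c2's history but not c11's: {c1, c14, c2, c7} — 4 commits.

4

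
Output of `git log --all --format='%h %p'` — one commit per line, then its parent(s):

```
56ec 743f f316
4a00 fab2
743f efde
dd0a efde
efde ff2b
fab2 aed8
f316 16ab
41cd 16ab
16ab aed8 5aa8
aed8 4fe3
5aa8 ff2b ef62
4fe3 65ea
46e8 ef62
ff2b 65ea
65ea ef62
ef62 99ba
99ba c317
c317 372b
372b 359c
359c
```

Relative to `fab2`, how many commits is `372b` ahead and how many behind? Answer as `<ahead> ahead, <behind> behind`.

Reachable from 372b: {359c, 372b}.
Reachable from fab2: {359c, 372b, 4fe3, 65ea, 99ba, aed8, c317, ef62, fab2}.
Only in 372b's history (ahead): {} — 0.
Only in fab2's history (behind): {4fe3, 65ea, 99ba, aed8, c317, ef62, fab2} — 7.

0 ahead, 7 behind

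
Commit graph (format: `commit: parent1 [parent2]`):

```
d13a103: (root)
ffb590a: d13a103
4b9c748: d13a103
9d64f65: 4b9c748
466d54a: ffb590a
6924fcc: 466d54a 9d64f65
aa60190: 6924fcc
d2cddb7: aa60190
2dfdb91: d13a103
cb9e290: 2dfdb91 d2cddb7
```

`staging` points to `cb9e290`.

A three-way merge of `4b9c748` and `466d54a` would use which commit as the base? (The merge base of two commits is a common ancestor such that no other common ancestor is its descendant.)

Ancestors of 4b9c748: {4b9c748, d13a103}.
Ancestors of 466d54a: {466d54a, d13a103, ffb590a}.
Common ancestors: {d13a103}.
The only common ancestor is d13a103, so it is the merge base.

d13a103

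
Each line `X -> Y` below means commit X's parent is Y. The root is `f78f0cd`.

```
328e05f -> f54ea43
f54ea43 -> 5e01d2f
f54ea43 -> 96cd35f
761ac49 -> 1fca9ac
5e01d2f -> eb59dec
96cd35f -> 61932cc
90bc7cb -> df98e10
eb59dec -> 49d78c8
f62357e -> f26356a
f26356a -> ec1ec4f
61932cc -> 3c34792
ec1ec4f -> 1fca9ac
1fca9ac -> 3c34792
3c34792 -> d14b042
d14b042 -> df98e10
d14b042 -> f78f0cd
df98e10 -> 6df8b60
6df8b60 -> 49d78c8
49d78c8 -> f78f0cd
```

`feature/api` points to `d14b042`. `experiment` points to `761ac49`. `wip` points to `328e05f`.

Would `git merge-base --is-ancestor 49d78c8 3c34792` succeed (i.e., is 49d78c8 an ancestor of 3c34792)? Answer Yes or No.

Yes

Ancestors of 3c34792 (commits reachable by following parents): {3c34792, 49d78c8, 6df8b60, d14b042, df98e10, f78f0cd}.
49d78c8 is in that set, so it is an ancestor of 3c34792.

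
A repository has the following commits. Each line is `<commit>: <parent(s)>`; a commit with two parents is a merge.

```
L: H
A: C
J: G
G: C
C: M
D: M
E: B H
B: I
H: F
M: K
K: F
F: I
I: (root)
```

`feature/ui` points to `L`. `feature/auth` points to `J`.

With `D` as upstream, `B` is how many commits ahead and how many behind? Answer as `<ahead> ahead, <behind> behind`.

1 ahead, 4 behind

Reachable from B: {B, I}.
Reachable from D: {D, F, I, K, M}.
Only in B's history (ahead): {B} — 1.
Only in D's history (behind): {D, F, K, M} — 4.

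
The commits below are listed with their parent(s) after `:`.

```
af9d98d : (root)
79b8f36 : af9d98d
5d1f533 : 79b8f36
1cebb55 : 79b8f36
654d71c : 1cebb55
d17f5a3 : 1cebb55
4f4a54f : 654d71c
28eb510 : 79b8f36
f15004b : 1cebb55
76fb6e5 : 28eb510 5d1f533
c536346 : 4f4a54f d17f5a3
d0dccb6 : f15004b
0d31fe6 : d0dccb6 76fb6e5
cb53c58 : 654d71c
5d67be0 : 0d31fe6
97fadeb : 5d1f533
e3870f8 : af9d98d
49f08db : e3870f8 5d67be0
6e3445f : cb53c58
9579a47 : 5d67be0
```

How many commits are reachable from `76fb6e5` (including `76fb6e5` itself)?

Walking parent pointers from 76fb6e5: reachable set = {28eb510, 5d1f533, 76fb6e5, 79b8f36, af9d98d}.
That is 5 commits.

5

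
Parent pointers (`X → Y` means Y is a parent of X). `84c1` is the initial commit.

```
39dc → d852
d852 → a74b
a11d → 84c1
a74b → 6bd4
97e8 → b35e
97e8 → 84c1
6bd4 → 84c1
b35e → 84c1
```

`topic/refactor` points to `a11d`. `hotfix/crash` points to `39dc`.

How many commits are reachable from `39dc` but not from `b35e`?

Reachable from 39dc: {39dc, 6bd4, 84c1, a74b, d852}.
Reachable from b35e: {84c1, b35e}.
In 39dc's history but not b35e's: {39dc, 6bd4, a74b, d852} — 4 commits.

4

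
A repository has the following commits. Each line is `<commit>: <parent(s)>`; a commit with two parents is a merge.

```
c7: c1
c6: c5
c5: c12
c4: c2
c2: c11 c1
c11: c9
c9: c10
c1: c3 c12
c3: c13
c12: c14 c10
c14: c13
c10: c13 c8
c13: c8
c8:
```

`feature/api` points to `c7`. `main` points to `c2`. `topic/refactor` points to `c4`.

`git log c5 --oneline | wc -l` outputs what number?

Walking parent pointers from c5: reachable set = {c10, c12, c13, c14, c5, c8}.
That is 6 commits.

6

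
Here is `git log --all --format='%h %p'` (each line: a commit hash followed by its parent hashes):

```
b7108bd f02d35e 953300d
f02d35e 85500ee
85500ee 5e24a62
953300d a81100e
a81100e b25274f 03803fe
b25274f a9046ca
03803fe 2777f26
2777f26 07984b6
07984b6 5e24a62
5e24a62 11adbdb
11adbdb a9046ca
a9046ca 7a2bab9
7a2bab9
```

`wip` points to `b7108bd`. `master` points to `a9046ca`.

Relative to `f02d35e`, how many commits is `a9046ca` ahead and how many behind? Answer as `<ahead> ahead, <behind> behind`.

0 ahead, 4 behind

Reachable from a9046ca: {7a2bab9, a9046ca}.
Reachable from f02d35e: {11adbdb, 5e24a62, 7a2bab9, 85500ee, a9046ca, f02d35e}.
Only in a9046ca's history (ahead): {} — 0.
Only in f02d35e's history (behind): {11adbdb, 5e24a62, 85500ee, f02d35e} — 4.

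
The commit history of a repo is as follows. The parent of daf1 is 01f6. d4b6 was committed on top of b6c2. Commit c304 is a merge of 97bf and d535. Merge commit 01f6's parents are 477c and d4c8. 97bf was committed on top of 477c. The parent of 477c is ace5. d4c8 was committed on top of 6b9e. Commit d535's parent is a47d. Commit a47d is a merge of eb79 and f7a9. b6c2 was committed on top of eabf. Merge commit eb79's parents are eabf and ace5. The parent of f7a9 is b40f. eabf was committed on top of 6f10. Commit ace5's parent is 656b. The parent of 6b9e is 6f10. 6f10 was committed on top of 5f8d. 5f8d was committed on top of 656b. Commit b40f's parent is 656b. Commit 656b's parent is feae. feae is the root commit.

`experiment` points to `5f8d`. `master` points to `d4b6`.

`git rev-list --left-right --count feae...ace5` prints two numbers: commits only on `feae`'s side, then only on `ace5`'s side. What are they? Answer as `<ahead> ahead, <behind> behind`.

0 ahead, 2 behind

Reachable from feae: {feae}.
Reachable from ace5: {656b, ace5, feae}.
Only in feae's history (ahead): {} — 0.
Only in ace5's history (behind): {656b, ace5} — 2.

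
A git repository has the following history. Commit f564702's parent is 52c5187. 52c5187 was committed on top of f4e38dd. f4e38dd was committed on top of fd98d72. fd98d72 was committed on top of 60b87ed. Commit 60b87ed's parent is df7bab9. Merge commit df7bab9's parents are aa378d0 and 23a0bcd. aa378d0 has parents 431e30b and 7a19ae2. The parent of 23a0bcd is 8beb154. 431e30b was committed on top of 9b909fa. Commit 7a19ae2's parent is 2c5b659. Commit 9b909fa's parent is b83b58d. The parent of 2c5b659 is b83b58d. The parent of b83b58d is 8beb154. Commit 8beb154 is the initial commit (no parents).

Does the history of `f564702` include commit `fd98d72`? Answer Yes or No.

Ancestors of f564702 (commits reachable by following parents): {23a0bcd, 2c5b659, 431e30b, 52c5187, 60b87ed, 7a19ae2, 8beb154, 9b909fa, aa378d0, b83b58d, df7bab9, f4e38dd, f564702, fd98d72}.
fd98d72 is in that set, so it is an ancestor of f564702.

Yes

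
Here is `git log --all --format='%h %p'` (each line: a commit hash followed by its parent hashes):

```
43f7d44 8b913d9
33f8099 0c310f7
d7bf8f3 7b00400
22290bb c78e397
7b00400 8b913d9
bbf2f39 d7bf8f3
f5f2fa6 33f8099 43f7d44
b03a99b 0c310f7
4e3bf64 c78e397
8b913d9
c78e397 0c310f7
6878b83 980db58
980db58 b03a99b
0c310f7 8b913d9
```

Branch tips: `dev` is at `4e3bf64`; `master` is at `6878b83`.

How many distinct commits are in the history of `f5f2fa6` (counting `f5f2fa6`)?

5

Walking parent pointers from f5f2fa6: reachable set = {0c310f7, 33f8099, 43f7d44, 8b913d9, f5f2fa6}.
That is 5 commits.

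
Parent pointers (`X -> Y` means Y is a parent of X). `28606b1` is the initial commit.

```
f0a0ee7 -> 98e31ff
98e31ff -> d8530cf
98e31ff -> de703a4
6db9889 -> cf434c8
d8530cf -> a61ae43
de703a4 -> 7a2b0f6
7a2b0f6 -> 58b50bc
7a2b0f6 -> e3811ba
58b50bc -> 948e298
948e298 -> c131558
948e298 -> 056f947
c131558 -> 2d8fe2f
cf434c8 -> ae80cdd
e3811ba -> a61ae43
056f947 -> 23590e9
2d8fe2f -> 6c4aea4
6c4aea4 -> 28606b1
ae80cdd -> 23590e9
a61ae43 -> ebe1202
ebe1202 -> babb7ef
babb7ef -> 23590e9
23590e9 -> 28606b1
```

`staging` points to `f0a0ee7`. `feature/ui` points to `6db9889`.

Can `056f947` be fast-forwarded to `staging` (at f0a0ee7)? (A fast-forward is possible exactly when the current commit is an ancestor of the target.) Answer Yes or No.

A fast-forward from 056f947 to f0a0ee7 is possible iff 056f947 is an ancestor of f0a0ee7.
Ancestors of f0a0ee7: {056f947, 23590e9, 28606b1, 2d8fe2f, 58b50bc, 6c4aea4, 7a2b0f6, 948e298, 98e31ff, a61ae43, babb7ef, c131558, d8530cf, de703a4, e3811ba, ebe1202, f0a0ee7}.
056f947 is among them, so fast-forward is possible.

Yes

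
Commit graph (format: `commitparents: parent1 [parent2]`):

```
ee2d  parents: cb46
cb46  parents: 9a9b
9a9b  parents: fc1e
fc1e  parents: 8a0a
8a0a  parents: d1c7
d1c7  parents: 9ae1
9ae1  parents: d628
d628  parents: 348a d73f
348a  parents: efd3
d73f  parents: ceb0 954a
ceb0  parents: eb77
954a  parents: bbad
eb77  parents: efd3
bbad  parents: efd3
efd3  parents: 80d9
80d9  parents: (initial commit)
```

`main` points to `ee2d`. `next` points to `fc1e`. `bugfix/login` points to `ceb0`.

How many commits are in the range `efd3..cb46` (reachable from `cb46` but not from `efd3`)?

Reachable from cb46: {348a, 80d9, 8a0a, 954a, 9a9b, 9ae1, bbad, cb46, ceb0, d1c7, d628, d73f, eb77, efd3, fc1e}.
Reachable from efd3: {80d9, efd3}.
In cb46's history but not efd3's: {348a, 8a0a, 954a, 9a9b, 9ae1, bbad, cb46, ceb0, d1c7, d628, d73f, eb77, fc1e} — 13 commits.

13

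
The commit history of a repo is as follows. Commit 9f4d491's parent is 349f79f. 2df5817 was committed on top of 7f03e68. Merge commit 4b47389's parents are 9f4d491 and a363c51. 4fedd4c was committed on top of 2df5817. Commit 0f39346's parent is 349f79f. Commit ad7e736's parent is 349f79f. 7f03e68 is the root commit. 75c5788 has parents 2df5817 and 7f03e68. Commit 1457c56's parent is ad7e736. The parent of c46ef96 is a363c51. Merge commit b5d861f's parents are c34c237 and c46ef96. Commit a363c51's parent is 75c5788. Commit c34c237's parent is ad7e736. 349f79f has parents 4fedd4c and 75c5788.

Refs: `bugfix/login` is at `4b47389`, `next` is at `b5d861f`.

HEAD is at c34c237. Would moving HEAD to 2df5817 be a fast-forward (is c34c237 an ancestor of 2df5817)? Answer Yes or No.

No

A fast-forward from c34c237 to 2df5817 is possible iff c34c237 is an ancestor of 2df5817.
Ancestors of 2df5817: {2df5817, 7f03e68}.
c34c237 is not among them, so fast-forward is not possible.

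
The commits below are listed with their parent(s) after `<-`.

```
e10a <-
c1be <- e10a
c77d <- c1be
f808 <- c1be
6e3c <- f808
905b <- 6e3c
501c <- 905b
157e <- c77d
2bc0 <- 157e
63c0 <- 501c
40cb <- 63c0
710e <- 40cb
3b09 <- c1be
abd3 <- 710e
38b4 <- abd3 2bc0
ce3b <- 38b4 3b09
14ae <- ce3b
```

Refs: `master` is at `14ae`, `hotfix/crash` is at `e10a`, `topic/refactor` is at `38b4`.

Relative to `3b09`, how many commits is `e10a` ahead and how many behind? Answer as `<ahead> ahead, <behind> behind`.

Reachable from e10a: {e10a}.
Reachable from 3b09: {3b09, c1be, e10a}.
Only in e10a's history (ahead): {} — 0.
Only in 3b09's history (behind): {3b09, c1be} — 2.

0 ahead, 2 behind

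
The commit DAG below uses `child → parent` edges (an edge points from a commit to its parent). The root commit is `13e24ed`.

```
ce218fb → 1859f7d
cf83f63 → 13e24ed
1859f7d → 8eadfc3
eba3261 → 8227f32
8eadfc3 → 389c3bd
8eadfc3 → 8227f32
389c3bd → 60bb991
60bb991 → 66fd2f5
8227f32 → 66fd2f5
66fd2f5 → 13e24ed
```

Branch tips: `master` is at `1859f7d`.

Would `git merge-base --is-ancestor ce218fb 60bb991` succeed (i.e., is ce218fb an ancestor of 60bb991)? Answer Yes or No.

Ancestors of 60bb991: {13e24ed, 60bb991, 66fd2f5}.
ce218fb is not in that set, so it is not an ancestor of 60bb991.

No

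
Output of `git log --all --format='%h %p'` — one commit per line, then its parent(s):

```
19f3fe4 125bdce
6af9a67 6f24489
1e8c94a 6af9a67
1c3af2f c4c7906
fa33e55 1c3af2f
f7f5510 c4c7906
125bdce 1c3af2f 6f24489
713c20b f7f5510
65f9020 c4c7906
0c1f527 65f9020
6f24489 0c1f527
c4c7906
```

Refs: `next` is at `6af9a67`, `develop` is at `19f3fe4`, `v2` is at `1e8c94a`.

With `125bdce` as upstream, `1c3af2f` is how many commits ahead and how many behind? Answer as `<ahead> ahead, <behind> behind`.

0 ahead, 4 behind

Reachable from 1c3af2f: {1c3af2f, c4c7906}.
Reachable from 125bdce: {0c1f527, 125bdce, 1c3af2f, 65f9020, 6f24489, c4c7906}.
Only in 1c3af2f's history (ahead): {} — 0.
Only in 125bdce's history (behind): {0c1f527, 125bdce, 65f9020, 6f24489} — 4.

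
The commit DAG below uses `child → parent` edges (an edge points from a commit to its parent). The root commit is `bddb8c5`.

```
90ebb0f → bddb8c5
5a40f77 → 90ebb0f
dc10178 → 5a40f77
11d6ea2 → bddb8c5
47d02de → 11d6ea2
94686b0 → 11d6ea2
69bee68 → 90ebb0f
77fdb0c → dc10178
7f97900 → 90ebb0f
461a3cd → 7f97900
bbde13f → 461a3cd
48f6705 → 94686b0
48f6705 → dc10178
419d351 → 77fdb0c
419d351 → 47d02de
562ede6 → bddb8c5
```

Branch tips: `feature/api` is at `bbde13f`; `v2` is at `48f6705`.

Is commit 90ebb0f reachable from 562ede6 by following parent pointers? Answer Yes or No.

No

Ancestors of 562ede6: {562ede6, bddb8c5}.
90ebb0f is not in that set, so it is not an ancestor of 562ede6.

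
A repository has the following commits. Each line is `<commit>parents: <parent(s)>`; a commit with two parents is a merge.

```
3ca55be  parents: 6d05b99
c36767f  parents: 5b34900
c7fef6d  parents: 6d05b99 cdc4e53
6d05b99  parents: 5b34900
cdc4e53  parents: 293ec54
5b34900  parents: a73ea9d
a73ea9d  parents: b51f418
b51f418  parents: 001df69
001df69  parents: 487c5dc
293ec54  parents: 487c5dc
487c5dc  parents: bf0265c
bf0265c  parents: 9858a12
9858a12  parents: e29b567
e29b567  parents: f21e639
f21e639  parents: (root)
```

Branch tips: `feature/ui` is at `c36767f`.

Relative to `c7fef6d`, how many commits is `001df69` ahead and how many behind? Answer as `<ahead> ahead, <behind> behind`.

Reachable from 001df69: {001df69, 487c5dc, 9858a12, bf0265c, e29b567, f21e639}.
Reachable from c7fef6d: {001df69, 293ec54, 487c5dc, 5b34900, 6d05b99, 9858a12, a73ea9d, b51f418, bf0265c, c7fef6d, cdc4e53, e29b567, f21e639}.
Only in 001df69's history (ahead): {} — 0.
Only in c7fef6d's history (behind): {293ec54, 5b34900, 6d05b99, a73ea9d, b51f418, c7fef6d, cdc4e53} — 7.

0 ahead, 7 behind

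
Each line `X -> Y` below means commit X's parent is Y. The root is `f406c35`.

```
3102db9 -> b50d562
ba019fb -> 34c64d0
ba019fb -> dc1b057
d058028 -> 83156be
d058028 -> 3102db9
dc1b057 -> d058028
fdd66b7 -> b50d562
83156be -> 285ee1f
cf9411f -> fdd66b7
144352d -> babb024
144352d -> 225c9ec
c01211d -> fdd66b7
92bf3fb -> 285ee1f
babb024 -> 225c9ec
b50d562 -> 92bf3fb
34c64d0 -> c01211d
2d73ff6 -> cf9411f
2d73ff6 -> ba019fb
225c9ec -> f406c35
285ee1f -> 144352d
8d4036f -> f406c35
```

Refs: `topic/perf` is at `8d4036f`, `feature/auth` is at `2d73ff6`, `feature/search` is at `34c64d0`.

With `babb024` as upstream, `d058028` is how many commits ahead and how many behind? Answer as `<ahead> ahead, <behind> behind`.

Reachable from d058028: {144352d, 225c9ec, 285ee1f, 3102db9, 83156be, 92bf3fb, b50d562, babb024, d058028, f406c35}.
Reachable from babb024: {225c9ec, babb024, f406c35}.
Only in d058028's history (ahead): {144352d, 285ee1f, 3102db9, 83156be, 92bf3fb, b50d562, d058028} — 7.
Only in babb024's history (behind): {} — 0.

7 ahead, 0 behind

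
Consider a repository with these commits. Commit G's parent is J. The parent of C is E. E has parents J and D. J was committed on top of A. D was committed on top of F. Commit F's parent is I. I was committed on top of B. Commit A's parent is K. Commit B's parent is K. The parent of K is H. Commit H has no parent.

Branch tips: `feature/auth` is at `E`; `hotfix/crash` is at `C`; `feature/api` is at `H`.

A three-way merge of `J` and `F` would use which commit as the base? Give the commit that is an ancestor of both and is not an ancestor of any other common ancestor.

Ancestors of J: {A, H, J, K}.
Ancestors of F: {B, F, H, I, K}.
Common ancestors: {H, K}.
Among these, K is not an ancestor of any other common ancestor — it is the merge base.

K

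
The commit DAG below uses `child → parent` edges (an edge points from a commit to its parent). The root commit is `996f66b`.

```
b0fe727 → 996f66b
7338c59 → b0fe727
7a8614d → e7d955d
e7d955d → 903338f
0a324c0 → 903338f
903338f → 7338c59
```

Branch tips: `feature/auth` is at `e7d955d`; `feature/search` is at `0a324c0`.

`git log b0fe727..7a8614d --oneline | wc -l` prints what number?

Reachable from 7a8614d: {7338c59, 7a8614d, 903338f, 996f66b, b0fe727, e7d955d}.
Reachable from b0fe727: {996f66b, b0fe727}.
In 7a8614d's history but not b0fe727's: {7338c59, 7a8614d, 903338f, e7d955d} — 4 commits.

4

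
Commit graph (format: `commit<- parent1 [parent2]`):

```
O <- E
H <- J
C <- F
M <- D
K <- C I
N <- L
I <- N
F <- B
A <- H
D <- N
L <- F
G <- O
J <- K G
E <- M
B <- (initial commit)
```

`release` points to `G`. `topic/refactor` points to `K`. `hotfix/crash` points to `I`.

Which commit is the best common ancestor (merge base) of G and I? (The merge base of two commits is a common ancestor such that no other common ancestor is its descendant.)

N

Ancestors of G: {B, D, E, F, G, L, M, N, O}.
Ancestors of I: {B, F, I, L, N}.
Common ancestors: {B, F, L, N}.
Among these, N is not an ancestor of any other common ancestor — it is the merge base.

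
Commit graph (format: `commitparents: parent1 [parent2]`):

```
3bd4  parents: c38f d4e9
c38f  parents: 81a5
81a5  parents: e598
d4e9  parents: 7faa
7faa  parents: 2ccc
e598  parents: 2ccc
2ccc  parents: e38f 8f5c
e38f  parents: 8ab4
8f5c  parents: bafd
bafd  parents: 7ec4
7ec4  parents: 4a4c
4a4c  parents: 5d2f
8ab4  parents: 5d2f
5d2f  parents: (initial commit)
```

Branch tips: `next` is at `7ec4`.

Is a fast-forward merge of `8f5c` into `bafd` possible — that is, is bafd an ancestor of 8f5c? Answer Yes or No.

Yes

A fast-forward from bafd to 8f5c is possible iff bafd is an ancestor of 8f5c.
Ancestors of 8f5c: {4a4c, 5d2f, 7ec4, 8f5c, bafd}.
bafd is among them, so fast-forward is possible.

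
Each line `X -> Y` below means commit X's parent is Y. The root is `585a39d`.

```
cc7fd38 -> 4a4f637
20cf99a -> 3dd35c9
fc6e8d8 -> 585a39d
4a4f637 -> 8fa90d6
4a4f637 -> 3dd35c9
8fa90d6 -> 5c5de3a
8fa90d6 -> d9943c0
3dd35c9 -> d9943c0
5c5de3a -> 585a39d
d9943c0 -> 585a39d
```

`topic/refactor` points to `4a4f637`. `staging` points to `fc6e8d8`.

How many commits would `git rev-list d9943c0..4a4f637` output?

4

Reachable from 4a4f637: {3dd35c9, 4a4f637, 585a39d, 5c5de3a, 8fa90d6, d9943c0}.
Reachable from d9943c0: {585a39d, d9943c0}.
In 4a4f637's history but not d9943c0's: {3dd35c9, 4a4f637, 5c5de3a, 8fa90d6} — 4 commits.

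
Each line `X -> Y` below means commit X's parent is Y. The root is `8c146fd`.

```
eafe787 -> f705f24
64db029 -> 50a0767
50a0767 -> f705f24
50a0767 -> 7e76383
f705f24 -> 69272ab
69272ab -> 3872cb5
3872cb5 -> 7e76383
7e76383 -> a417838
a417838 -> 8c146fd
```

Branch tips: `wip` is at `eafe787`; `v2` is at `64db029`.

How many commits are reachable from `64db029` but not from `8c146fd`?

7

Reachable from 64db029: {3872cb5, 50a0767, 64db029, 69272ab, 7e76383, 8c146fd, a417838, f705f24}.
Reachable from 8c146fd: {8c146fd}.
In 64db029's history but not 8c146fd's: {3872cb5, 50a0767, 64db029, 69272ab, 7e76383, a417838, f705f24} — 7 commits.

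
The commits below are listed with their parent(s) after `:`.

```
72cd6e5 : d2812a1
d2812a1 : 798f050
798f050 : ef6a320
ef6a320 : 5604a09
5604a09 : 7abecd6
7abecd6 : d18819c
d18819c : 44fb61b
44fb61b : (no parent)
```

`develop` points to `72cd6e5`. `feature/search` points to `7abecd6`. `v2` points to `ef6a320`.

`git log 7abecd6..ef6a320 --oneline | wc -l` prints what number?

2

Reachable from ef6a320: {44fb61b, 5604a09, 7abecd6, d18819c, ef6a320}.
Reachable from 7abecd6: {44fb61b, 7abecd6, d18819c}.
In ef6a320's history but not 7abecd6's: {5604a09, ef6a320} — 2 commits.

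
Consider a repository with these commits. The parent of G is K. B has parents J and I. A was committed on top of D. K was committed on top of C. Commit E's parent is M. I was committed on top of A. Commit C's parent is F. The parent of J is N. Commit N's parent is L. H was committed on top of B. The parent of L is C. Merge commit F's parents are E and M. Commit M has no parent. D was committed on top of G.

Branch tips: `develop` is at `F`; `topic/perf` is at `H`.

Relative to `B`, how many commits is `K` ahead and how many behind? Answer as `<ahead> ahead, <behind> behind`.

Reachable from K: {C, E, F, K, M}.
Reachable from B: {A, B, C, D, E, F, G, I, J, K, L, M, N}.
Only in K's history (ahead): {} — 0.
Only in B's history (behind): {A, B, D, G, I, J, L, N} — 8.

0 ahead, 8 behind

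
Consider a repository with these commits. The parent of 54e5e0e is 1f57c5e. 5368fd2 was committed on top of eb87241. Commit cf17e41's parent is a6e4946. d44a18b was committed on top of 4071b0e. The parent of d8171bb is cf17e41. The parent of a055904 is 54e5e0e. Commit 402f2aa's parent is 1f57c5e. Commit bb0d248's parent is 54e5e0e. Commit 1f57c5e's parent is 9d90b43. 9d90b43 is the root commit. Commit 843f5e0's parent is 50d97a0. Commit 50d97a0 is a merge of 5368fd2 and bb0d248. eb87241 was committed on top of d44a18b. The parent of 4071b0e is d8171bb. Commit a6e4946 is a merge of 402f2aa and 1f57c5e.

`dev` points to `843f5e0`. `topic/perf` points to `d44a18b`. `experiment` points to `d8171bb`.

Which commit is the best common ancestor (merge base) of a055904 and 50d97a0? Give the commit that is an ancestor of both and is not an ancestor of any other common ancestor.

Ancestors of a055904: {1f57c5e, 54e5e0e, 9d90b43, a055904}.
Ancestors of 50d97a0: {1f57c5e, 402f2aa, 4071b0e, 50d97a0, 5368fd2, 54e5e0e, 9d90b43, a6e4946, bb0d248, cf17e41, d44a18b, d8171bb, eb87241}.
Common ancestors: {1f57c5e, 54e5e0e, 9d90b43}.
Among these, 54e5e0e is not an ancestor of any other common ancestor — it is the merge base.

54e5e0e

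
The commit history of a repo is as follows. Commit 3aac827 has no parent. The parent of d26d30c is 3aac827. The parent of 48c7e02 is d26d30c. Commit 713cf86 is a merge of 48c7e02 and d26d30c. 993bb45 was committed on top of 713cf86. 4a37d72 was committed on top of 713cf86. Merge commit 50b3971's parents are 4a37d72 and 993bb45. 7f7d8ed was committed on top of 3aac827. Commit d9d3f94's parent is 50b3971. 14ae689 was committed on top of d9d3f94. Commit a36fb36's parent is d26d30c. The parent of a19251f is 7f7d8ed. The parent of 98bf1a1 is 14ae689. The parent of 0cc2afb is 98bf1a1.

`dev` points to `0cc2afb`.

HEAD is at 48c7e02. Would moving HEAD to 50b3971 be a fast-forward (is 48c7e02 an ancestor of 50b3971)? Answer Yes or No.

Yes

A fast-forward from 48c7e02 to 50b3971 is possible iff 48c7e02 is an ancestor of 50b3971.
Ancestors of 50b3971: {3aac827, 48c7e02, 4a37d72, 50b3971, 713cf86, 993bb45, d26d30c}.
48c7e02 is among them, so fast-forward is possible.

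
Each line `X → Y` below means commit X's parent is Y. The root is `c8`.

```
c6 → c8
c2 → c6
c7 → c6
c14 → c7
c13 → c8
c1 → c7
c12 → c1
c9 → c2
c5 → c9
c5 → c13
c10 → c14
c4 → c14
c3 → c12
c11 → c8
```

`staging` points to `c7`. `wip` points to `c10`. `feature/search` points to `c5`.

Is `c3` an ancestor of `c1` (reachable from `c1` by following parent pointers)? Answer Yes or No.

Ancestors of c1: {c1, c6, c7, c8}.
c3 is not in that set, so it is not an ancestor of c1.

No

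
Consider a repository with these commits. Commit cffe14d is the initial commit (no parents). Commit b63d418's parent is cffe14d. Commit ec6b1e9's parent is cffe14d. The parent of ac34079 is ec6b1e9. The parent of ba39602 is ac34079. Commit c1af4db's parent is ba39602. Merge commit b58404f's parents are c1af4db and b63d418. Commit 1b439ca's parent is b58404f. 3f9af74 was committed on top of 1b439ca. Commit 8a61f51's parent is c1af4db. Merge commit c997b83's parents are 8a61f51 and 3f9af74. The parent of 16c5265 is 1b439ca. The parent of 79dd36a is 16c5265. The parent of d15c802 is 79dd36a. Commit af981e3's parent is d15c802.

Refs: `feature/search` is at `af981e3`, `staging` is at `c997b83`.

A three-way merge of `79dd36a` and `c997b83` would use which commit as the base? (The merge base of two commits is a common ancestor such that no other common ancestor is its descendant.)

1b439ca

Ancestors of 79dd36a: {16c5265, 1b439ca, 79dd36a, ac34079, b58404f, b63d418, ba39602, c1af4db, cffe14d, ec6b1e9}.
Ancestors of c997b83: {1b439ca, 3f9af74, 8a61f51, ac34079, b58404f, b63d418, ba39602, c1af4db, c997b83, cffe14d, ec6b1e9}.
Common ancestors: {1b439ca, ac34079, b58404f, b63d418, ba39602, c1af4db, cffe14d, ec6b1e9}.
Among these, 1b439ca is not an ancestor of any other common ancestor — it is the merge base.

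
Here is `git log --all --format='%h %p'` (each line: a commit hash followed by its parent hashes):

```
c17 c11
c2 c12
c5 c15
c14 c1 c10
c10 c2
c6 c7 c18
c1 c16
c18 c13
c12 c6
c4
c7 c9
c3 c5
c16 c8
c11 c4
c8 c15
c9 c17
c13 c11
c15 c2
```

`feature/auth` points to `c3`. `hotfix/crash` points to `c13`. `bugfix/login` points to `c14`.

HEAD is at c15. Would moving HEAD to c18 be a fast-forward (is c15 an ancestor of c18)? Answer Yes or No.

A fast-forward from c15 to c18 is possible iff c15 is an ancestor of c18.
Ancestors of c18: {c11, c13, c18, c4}.
c15 is not among them, so fast-forward is not possible.

No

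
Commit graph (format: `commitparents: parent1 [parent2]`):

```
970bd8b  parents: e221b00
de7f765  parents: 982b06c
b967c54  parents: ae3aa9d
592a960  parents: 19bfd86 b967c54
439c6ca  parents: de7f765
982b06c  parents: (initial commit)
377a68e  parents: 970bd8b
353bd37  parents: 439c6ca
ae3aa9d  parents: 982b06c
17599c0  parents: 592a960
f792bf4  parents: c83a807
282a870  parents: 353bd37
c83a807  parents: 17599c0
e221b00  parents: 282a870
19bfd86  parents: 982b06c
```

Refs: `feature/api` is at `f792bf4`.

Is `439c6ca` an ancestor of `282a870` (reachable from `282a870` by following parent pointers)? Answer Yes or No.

Ancestors of 282a870 (commits reachable by following parents): {282a870, 353bd37, 439c6ca, 982b06c, de7f765}.
439c6ca is in that set, so it is an ancestor of 282a870.

Yes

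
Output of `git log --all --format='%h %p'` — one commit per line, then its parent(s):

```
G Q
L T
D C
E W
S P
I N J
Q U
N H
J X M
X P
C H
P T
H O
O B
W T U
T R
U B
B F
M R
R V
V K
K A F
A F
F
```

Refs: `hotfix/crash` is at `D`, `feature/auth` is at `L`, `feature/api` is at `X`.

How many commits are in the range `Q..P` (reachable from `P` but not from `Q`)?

6

Reachable from P: {A, F, K, P, R, T, V}.
Reachable from Q: {B, F, Q, U}.
In P's history but not Q's: {A, K, P, R, T, V} — 6 commits.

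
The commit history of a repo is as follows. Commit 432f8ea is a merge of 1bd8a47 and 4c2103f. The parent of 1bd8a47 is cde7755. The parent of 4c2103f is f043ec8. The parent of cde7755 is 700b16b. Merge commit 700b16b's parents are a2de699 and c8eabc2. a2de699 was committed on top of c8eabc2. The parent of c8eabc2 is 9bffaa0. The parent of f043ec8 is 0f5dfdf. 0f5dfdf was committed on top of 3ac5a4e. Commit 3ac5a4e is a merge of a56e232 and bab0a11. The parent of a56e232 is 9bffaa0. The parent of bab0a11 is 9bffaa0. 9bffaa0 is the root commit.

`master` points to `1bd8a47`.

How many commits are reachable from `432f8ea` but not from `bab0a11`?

Reachable from 432f8ea: {0f5dfdf, 1bd8a47, 3ac5a4e, 432f8ea, 4c2103f, 700b16b, 9bffaa0, a2de699, a56e232, bab0a11, c8eabc2, cde7755, f043ec8}.
Reachable from bab0a11: {9bffaa0, bab0a11}.
In 432f8ea's history but not bab0a11's: {0f5dfdf, 1bd8a47, 3ac5a4e, 432f8ea, 4c2103f, 700b16b, a2de699, a56e232, c8eabc2, cde7755, f043ec8} — 11 commits.

11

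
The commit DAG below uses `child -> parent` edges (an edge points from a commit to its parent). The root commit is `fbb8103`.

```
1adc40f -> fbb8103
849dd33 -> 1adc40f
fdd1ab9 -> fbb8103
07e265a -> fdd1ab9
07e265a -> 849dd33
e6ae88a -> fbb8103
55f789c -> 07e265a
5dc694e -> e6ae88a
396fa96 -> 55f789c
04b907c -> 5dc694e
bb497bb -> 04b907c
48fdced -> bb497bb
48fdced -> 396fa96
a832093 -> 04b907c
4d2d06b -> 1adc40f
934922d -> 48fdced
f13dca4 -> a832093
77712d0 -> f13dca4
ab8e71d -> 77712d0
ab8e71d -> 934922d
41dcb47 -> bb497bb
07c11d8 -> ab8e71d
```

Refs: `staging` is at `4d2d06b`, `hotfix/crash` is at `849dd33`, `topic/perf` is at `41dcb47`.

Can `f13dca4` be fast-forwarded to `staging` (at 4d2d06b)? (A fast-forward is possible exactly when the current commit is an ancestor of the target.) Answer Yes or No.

A fast-forward from f13dca4 to 4d2d06b is possible iff f13dca4 is an ancestor of 4d2d06b.
Ancestors of 4d2d06b: {1adc40f, 4d2d06b, fbb8103}.
f13dca4 is not among them, so fast-forward is not possible.

No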